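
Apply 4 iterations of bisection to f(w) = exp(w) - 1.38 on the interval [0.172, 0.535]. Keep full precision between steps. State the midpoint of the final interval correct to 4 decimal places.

0.3195

f(0.172000) = -0.192322, f(0.535000) = 0.327448 (opposite signs)
step 1: m = 0.353500, f(m) = 0.044043 > 0 → root in [0.172000, 0.353500]
step 2: m = 0.262750, f(m) = -0.079498 < 0 → root in [0.262750, 0.353500]
step 3: m = 0.308125, f(m) = -0.019129 < 0 → root in [0.308125, 0.353500]
step 4: m = 0.330813, f(m) = 0.012099 > 0 → root in [0.308125, 0.330813]
Midpoint of [0.308125, 0.330813] = 0.319469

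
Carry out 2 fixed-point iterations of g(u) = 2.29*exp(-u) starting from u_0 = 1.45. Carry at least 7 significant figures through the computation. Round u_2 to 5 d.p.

u_1 = g(1.450000) = 0.537166
u_2 = g(0.537166) = 1.338281

1.33828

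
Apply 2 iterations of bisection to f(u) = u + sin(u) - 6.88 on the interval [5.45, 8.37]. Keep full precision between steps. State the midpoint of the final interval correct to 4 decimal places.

6.5450

f(5.450000) = -2.170077, f(8.370000) = 2.359791 (opposite signs)
step 1: m = 6.910000, f(m) = 0.616568 > 0 → root in [5.450000, 6.910000]
step 2: m = 6.180000, f(m) = -0.803002 < 0 → root in [6.180000, 6.910000]
Midpoint of [6.180000, 6.910000] = 6.545000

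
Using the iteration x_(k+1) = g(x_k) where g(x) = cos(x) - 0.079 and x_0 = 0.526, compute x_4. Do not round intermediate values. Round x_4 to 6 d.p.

0.665963

x_1 = g(0.526000) = 0.785822
x_2 = g(0.785822) = 0.627807
x_3 = g(0.627807) = 0.730318
x_4 = g(0.730318) = 0.665963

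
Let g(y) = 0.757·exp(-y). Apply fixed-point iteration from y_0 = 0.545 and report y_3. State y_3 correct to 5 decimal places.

0.46466

y_1 = g(0.545000) = 0.438940
y_2 = g(0.438940) = 0.488053
y_3 = g(0.488053) = 0.464662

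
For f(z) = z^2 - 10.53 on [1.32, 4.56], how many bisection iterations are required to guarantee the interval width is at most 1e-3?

Initial width b − a = 4.56 − 1.32 = 3.240000.
After n steps the width is (b−a)/2^n; need (b−a)/2^n ≤ 1e-3.
So n ≥ log₂(3.240000/1e-3) = log₂(3240.0000) ≈ 11.6618.
Hence n = 12.

12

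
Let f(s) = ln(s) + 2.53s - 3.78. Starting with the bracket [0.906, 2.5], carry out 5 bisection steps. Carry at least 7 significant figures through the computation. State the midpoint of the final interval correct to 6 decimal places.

1.379219

f(0.906000) = -1.586536, f(2.500000) = 3.461291 (opposite signs)
step 1: m = 1.703000, f(m) = 1.060981 > 0 → root in [0.906000, 1.703000]
step 2: m = 1.304500, f(m) = -0.213795 < 0 → root in [1.304500, 1.703000]
step 3: m = 1.503750, f(m) = 0.432449 > 0 → root in [1.304500, 1.503750]
step 4: m = 1.404125, f(m) = 0.111851 > 0 → root in [1.304500, 1.404125]
step 5: m = 1.354313, f(m) = -0.050295 < 0 → root in [1.354313, 1.404125]
Midpoint of [1.354313, 1.404125] = 1.379219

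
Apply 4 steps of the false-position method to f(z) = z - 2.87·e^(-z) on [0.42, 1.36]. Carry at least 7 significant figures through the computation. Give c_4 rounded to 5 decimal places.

f(0.420000) = -1.465724, f(1.360000) = 0.623384
step 1: c = 1.079507, f(c) = 0.104387 > 0 → new bracket [0.420000, 1.079507]
step 2: c = 1.035660, f(c) = 0.016834 > 0 → new bracket [0.420000, 1.035660]
step 3: c = 1.028670, f(c) = 0.002696 > 0 → new bracket [0.420000, 1.028670]
step 4: c = 1.027552, f(c) = 0.000431 > 0 → new bracket [0.420000, 1.027552]

1.02755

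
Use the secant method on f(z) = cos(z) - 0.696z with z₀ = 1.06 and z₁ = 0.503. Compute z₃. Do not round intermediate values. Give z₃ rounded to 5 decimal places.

0.89843

Secant update: z_(k+1) = z_k − f(z_k)·(z_k − z_(k-1))/(f(z_k) − f(z_(k-1))).
f(z_0) = -0.248888, f(z_1) = 0.526052
z_2 = 0.503000 - (0.526052)·(0.503000 - 1.060000)/(0.526052 - (-0.248888)) = 0.881108; f(z_2) = 0.023046
z_3 = 0.881108 - (0.023046)·(0.881108 - 0.503000)/(0.023046 - (0.526052)) = 0.898431; f(z_3) = -0.002470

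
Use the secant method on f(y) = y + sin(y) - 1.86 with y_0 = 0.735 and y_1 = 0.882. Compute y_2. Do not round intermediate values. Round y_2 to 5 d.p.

1.00389

f(y_0) = -0.454413, f(y_1) = -0.205988
y_2 = 0.882000 - (-0.205988)·(0.882000 - 0.735000)/(-0.205988 - (-0.454413)) = 1.003889; f(y_2) = -0.012545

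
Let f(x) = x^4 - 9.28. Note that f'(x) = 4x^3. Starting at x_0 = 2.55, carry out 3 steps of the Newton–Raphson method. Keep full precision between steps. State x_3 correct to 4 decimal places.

1.7485

x_0 = 2.550000: f = 33.002506, f' = 66.325500 → x_1 = 2.550000 - (33.002506)/(66.325500) = 2.052416
x_1 = 2.052416: f = 8.464411, f' = 34.582484 → x_2 = 2.052416 - (8.464411)/(34.582484) = 1.807656
x_2 = 1.807656: f = 1.397341, f' = 23.626932 → x_3 = 1.807656 - (1.397341)/(23.626932) = 1.748514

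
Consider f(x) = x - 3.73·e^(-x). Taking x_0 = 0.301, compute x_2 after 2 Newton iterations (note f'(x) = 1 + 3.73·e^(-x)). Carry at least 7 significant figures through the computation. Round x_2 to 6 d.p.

x_0 = 0.301000: f = -2.459490, f' = 3.760490 → x_1 = 0.301000 - (-2.459490)/(3.760490) = 0.955034
x_1 = 0.955034: f = -0.480265, f' = 2.435300 → x_2 = 0.955034 - (-0.480265)/(2.435300) = 1.152244

1.152244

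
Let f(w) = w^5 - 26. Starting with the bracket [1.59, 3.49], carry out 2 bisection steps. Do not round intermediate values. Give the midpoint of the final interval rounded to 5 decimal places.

f(1.590000) = -15.837850, f(3.490000) = 491.758378 (opposite signs)
step 1: m = 2.540000, f(m) = 79.722782 > 0 → root in [1.590000, 2.540000]
step 2: m = 2.065000, f(m) = 11.549165 > 0 → root in [1.590000, 2.065000]
Midpoint of [1.590000, 2.065000] = 1.827500

1.82750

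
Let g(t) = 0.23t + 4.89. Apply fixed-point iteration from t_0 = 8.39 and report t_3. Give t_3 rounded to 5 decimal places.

t_1 = g(8.390000) = 6.819700
t_2 = g(6.819700) = 6.458531
t_3 = g(6.458531) = 6.375462

6.37546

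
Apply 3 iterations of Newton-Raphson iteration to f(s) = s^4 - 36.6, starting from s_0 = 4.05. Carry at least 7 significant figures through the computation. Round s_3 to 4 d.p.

2.4826

Newton update: s ← s − f(s)/f'(s).
f'(s) = 4s^3
s_0 = 4.050000: f = 232.442006, f' = 265.720500 → s_1 = 4.050000 - (232.442006)/(265.720500) = 3.175239
s_1 = 3.175239: f = 65.049565, f' = 128.052816 → s_2 = 3.175239 - (65.049565)/(128.052816) = 2.667249
s_2 = 2.667249: f = 14.012056, f' = 75.901521 → s_3 = 2.667249 - (14.012056)/(75.901521) = 2.482640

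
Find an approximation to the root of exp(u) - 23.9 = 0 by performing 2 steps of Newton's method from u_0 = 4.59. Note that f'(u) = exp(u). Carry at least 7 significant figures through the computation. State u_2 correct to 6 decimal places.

u_0 = 4.590000: f = 74.594430, f' = 98.494430 → u_1 = 4.590000 - (74.594430)/(98.494430) = 3.832653
u_1 = 3.832653: f = 22.284919, f' = 46.184919 → u_2 = 3.832653 - (22.284919)/(46.184919) = 3.350138

3.350138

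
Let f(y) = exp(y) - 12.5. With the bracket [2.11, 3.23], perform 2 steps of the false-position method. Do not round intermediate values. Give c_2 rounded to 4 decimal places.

False-position update: c = (a·f(b) − b·f(a))/(f(b) − f(a)); replace the endpoint whose sign matches f(c).
f(2.110000) = -4.251759, f(3.230000) = 12.779657
step 1: c = 2.389599, f(c) = -1.590880 < 0 → new bracket [2.389599, 3.230000]
step 2: c = 2.482635, f(c) = -0.527227 < 0 → new bracket [2.482635, 3.230000]

2.4826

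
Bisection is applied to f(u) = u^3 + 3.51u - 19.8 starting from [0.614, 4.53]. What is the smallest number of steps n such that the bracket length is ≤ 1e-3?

Initial width b − a = 4.53 − 0.614 = 3.916000.
After n steps the width is (b−a)/2^n; need (b−a)/2^n ≤ 1e-3.
So n ≥ log₂(3.916000/1e-3) = log₂(3916.0000) ≈ 11.9352.
Hence n = 12.

12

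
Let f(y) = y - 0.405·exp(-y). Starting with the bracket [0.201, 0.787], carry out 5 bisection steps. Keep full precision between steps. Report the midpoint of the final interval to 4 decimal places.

0.3017

f(0.201000) = -0.130255, f(0.787000) = 0.602641 (opposite signs)
step 1: m = 0.494000, f(m) = 0.246877 > 0 → root in [0.201000, 0.494000]
step 2: m = 0.347500, f(m) = 0.061387 > 0 → root in [0.201000, 0.347500]
step 3: m = 0.274250, f(m) = -0.033608 < 0 → root in [0.274250, 0.347500]
step 4: m = 0.310875, f(m) = 0.014089 > 0 → root in [0.274250, 0.310875]
step 5: m = 0.292563, f(m) = -0.009709 < 0 → root in [0.292563, 0.310875]
Midpoint of [0.292563, 0.310875] = 0.301719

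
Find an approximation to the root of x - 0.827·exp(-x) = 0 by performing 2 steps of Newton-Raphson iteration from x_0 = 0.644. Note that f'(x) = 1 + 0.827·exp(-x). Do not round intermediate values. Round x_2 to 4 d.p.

0.5011

x_0 = 0.644000: f = 0.209670, f' = 1.434330 → x_1 = 0.644000 - (0.209670)/(1.434330) = 0.497820
x_1 = 0.497820: f = -0.004875, f' = 1.502695 → x_2 = 0.497820 - (-0.004875)/(1.502695) = 0.501065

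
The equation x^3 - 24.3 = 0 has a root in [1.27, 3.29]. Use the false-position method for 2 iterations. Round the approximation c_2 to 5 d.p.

f(1.270000) = -22.251617, f(3.290000) = 11.311289
step 1: c = 2.609225, f(c) = -6.536262 < 0 → new bracket [2.609225, 3.290000]
step 2: c = 2.858543, f(c) = -0.942075 < 0 → new bracket [2.858543, 3.290000]

2.85854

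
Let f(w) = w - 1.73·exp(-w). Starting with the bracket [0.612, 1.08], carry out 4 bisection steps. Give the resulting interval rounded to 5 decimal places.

[0.75825, 0.78750]

f(0.612000) = -0.326119, f(1.080000) = 0.492500 (opposite signs)
step 1: m = 0.846000, f(m) = 0.103609 > 0 → root in [0.612000, 0.846000]
step 2: m = 0.729000, f(m) = -0.105537 < 0 → root in [0.729000, 0.846000]
step 3: m = 0.787500, f(m) = 0.000383 > 0 → root in [0.729000, 0.787500]
step 4: m = 0.758250, f(m) = -0.052230 < 0 → root in [0.758250, 0.787500]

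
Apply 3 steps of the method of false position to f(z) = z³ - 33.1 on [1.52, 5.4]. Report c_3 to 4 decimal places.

2.9769

f(1.520000) = -29.588192, f(5.400000) = 124.364000
step 1: c = 2.265700, f(c) = -21.469260 < 0 → new bracket [2.265700, 5.400000]
step 2: c = 2.727125, f(c) = -12.817794 < 0 → new bracket [2.727125, 5.400000]
step 3: c = 2.976869, f(c) = -6.719725 < 0 → new bracket [2.976869, 5.400000]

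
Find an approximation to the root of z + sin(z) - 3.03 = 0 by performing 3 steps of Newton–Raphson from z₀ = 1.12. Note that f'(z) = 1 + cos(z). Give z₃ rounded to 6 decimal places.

2.243614

z_0 = 1.120000: f = -1.009900, f' = 1.435682 → z_1 = 1.120000 - (-1.009900)/(1.435682) = 1.823428
z_1 = 1.823428: f = -0.238314, f' = 0.750047 → z_2 = 1.823428 - (-0.238314)/(0.750047) = 2.141160
z_2 = 2.141160: f = -0.047135, f' = 0.460062 → z_3 = 2.141160 - (-0.047135)/(0.460062) = 2.243614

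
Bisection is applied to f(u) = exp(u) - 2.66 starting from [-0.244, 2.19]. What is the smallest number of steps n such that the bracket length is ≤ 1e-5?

18

Initial width b − a = 2.19 − -0.244 = 2.434000.
After n steps the width is (b−a)/2^n; need (b−a)/2^n ≤ 1e-5.
So n ≥ log₂(2.434000/1e-5) = log₂(243400.0000) ≈ 17.8930.
Hence n = 18.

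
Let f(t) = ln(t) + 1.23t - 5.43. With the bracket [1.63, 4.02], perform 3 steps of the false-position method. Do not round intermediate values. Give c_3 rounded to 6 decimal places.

3.416122

f(1.630000) = -2.936520, f(4.020000) = 0.905882
step 1: c = 3.456535, f(c) = 0.061805 > 0 → new bracket [1.630000, 3.456535]
step 2: c = 3.418885, f(c) = 0.004542 > 0 → new bracket [1.630000, 3.418885]
step 3: c = 3.416122, f(c) = 0.000336 > 0 → new bracket [1.630000, 3.416122]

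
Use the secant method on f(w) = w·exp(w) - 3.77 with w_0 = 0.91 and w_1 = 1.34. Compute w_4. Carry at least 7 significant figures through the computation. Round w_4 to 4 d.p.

f(w_0) = -1.509266, f(w_1) = 1.347518
w_2 = 1.340000 - (1.347518)·(1.340000 - 0.910000)/(1.347518 - (-1.509266)) = 1.137173; f(w_2) = -0.224361
w_3 = 1.137173 - (-0.224361)·(1.137173 - 1.340000)/(-0.224361 - (1.347518)) = 1.166123; f(w_3) = -0.027296
w_4 = 1.166123 - (-0.027296)·(1.166123 - 1.137173)/(-0.027296 - (-0.224361)) = 1.170133; f(w_4) = 0.000664

1.1701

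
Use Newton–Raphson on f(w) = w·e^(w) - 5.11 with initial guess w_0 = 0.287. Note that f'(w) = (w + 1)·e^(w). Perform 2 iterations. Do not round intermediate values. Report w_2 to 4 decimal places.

2.3514

w_0 = 0.287000: f = -4.727594, f' = 1.714830 → w_1 = 0.287000 - (-4.727594)/(1.714830) = 3.043888
w_1 = 3.043888: f = 58.771112, f' = 84.867794 → w_2 = 3.043888 - (58.771112)/(84.867794) = 2.351386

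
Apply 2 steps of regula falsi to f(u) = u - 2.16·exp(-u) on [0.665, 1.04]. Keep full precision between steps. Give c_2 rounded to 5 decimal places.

False-position update: c = (a·f(b) − b·f(a))/(f(b) − f(a)); replace the endpoint whose sign matches f(c).
f(0.665000) = -0.445831, f(1.040000) = 0.276538
step 1: c = 0.896442, f(c) = 0.015122 > 0 → new bracket [0.665000, 0.896442]
step 2: c = 0.888850, f(c) = 0.000812 > 0 → new bracket [0.665000, 0.888850]

0.88885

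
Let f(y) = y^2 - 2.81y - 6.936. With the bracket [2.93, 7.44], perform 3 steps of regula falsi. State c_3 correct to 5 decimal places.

4.31617

False-position update: c = (a·f(b) − b·f(a))/(f(b) − f(a)); replace the endpoint whose sign matches f(c).
f(2.930000) = -6.584400, f(7.440000) = 27.511200
step 1: c = 3.800952, f(c) = -3.169437 < 0 → new bracket [3.800952, 7.440000]
step 2: c = 4.176881, f(c) = -1.226700 < 0 → new bracket [4.176881, 7.440000]
step 3: c = 4.316170, f(c) = -0.435115 < 0 → new bracket [4.316170, 7.440000]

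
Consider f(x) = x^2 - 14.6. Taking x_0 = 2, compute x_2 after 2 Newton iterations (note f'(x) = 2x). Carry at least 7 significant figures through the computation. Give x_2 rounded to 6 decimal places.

Newton update: x ← x − f(x)/f'(x).
x_0 = 2.000000: f = -10.600000, f' = 4.000000 → x_1 = 2.000000 - (-10.600000)/(4.000000) = 4.650000
x_1 = 4.650000: f = 7.022500, f' = 9.300000 → x_2 = 4.650000 - (7.022500)/(9.300000) = 3.894892

3.894892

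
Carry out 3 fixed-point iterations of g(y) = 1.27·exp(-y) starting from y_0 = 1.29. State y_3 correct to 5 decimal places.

0.51877

y_1 = g(1.290000) = 0.349594
y_2 = g(0.349594) = 0.895317
y_3 = g(0.895317) = 0.518767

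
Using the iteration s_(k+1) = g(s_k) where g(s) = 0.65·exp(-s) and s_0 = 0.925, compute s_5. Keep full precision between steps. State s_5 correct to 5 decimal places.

0.41920

s_1 = g(0.925000) = 0.257745
s_2 = g(0.257745) = 0.502315
s_3 = g(0.502315) = 0.393333
s_4 = g(0.393333) = 0.438622
s_5 = g(0.438622) = 0.419201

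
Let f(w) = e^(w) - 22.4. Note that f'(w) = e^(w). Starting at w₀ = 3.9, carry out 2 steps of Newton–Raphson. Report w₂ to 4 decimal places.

3.1366

w_0 = 3.900000: f = 27.002449, f' = 49.402449 → w_1 = 3.900000 - (27.002449)/(49.402449) = 3.353419
w_1 = 3.353419: f = 6.200346, f' = 28.600346 → w_2 = 3.353419 - (6.200346)/(28.600346) = 3.136626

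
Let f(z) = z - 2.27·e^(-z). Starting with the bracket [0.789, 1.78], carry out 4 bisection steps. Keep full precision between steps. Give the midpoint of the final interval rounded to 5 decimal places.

f(0.789000) = -0.242258, f(1.780000) = 1.397191 (opposite signs)
step 1: m = 1.284500, f(m) = 0.656189 > 0 → root in [0.789000, 1.284500]
step 2: m = 1.036750, f(m) = 0.231796 > 0 → root in [0.789000, 1.036750]
step 3: m = 0.912875, f(m) = 0.001768 > 0 → root in [0.789000, 0.912875]
step 4: m = 0.850938, f(m) = -0.118385 < 0 → root in [0.850938, 0.912875]
Midpoint of [0.850938, 0.912875] = 0.881906

0.88191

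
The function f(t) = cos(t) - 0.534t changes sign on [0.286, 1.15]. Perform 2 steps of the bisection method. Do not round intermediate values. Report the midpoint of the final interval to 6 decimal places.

f(0.286000) = 0.806656, f(1.150000) = -0.205613 (opposite signs)
step 1: m = 0.718000, f(m) = 0.369711 > 0 → root in [0.718000, 1.150000]
step 2: m = 0.934000, f(m) = 0.095867 > 0 → root in [0.934000, 1.150000]
Midpoint of [0.934000, 1.150000] = 1.042000

1.042000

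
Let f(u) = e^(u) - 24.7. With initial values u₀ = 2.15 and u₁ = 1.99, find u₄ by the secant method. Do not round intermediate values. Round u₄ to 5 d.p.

f(u_0) = -16.115142, f(u_1) = -17.384466
u_2 = 1.990000 - (-17.384466)·(1.990000 - 2.150000)/(-17.384466 - (-16.115142)) = 4.181334; f(u_2) = 40.753128
u_3 = 4.181334 - (40.753128)·(4.181334 - 1.990000)/(40.753128 - (-17.384466)) = 2.645259; f(u_3) = -10.612908
u_4 = 2.645259 - (-10.612908)·(2.645259 - 4.181334)/(-10.612908 - (40.753128)) = 2.962633; f(u_4) = -5.351158

2.96263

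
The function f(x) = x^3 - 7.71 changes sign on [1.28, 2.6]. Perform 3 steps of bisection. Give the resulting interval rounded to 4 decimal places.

f(1.280000) = -5.612848, f(2.600000) = 9.866000 (opposite signs)
step 1: m = 1.940000, f(m) = -0.408616 < 0 → root in [1.940000, 2.600000]
step 2: m = 2.270000, f(m) = 3.987083 > 0 → root in [1.940000, 2.270000]
step 3: m = 2.105000, f(m) = 1.617308 > 0 → root in [1.940000, 2.105000]

[1.9400, 2.1050]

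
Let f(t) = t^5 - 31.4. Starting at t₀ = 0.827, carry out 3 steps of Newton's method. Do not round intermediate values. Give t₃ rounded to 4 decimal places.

9.0164

f'(t) = 5t⁴
t_0 = 0.827000: f = -31.013163, f' = 2.338794 → t_1 = 0.827000 - (-31.013163)/(2.338794) = 14.087321
t_1 = 14.087321: f = 554775.680467, f' = 196917.176619 → t_2 = 14.087321 - (554775.680467)/(196917.176619) = 11.270016
t_2 = 11.270016: f = 181780.645932, f' = 80661.840539 → t_3 = 11.270016 - (181780.645932)/(80661.840539) = 9.016402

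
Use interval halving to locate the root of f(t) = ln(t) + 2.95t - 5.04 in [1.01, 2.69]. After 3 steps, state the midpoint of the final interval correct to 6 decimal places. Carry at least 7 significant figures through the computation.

f(1.010000) = -2.050550, f(2.690000) = 3.885041 (opposite signs)
step 1: m = 1.850000, f(m) = 1.032686 > 0 → root in [1.010000, 1.850000]
step 2: m = 1.430000, f(m) = -0.463826 < 0 → root in [1.430000, 1.850000]
step 3: m = 1.640000, f(m) = 0.292696 > 0 → root in [1.430000, 1.640000]
Midpoint of [1.430000, 1.640000] = 1.535000

1.535000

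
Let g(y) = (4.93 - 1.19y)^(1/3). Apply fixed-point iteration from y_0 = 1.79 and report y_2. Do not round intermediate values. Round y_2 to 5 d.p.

1.48167

y_1 = g(1.790000) = 1.409443
y_2 = g(1.409443) = 1.481668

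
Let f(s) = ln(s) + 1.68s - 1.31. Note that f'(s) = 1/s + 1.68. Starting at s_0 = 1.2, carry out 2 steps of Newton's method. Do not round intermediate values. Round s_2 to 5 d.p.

0.86556

s_0 = 1.200000: f = 0.888322, f' = 2.513333 → s_1 = 1.200000 - (0.888322)/(2.513333) = 0.846556
s_1 = 0.846556: f = -0.054364, f' = 2.861256 → s_2 = 0.846556 - (-0.054364)/(2.861256) = 0.865556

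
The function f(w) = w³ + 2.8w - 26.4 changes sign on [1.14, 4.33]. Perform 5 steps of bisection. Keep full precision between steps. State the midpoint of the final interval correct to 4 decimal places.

f(1.140000) = -21.726456, f(4.330000) = 66.906737 (opposite signs)
step 1: m = 2.735000, f(m) = 1.716415 > 0 → root in [1.140000, 2.735000]
step 2: m = 1.937500, f(m) = -13.701807 < 0 → root in [1.937500, 2.735000]
step 3: m = 2.336250, f(m) = -7.107098 < 0 → root in [2.336250, 2.735000]
step 4: m = 2.535625, f(m) = -2.997717 < 0 → root in [2.535625, 2.735000]
step 5: m = 2.635312, f(m) = -0.719217 < 0 → root in [2.635312, 2.735000]
Midpoint of [2.635312, 2.735000] = 2.685156

2.6852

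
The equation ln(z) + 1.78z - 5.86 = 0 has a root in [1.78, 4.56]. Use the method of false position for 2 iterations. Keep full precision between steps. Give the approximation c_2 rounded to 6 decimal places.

2.730139

f(1.780000) = -2.114987, f(4.560000) = 3.774123
step 1: c = 2.778396, f(c) = 0.107419 > 0 → new bracket [1.780000, 2.778396]
step 2: c = 2.730139, f(c) = 0.004000 > 0 → new bracket [1.780000, 2.730139]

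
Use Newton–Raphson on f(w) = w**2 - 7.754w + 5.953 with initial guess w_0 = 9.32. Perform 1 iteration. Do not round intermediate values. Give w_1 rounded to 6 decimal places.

7.432427

f'(w) = 2w - 7.754
w_0 = 9.320000: f = 20.548120, f' = 10.886000 → w_1 = 9.320000 - (20.548120)/(10.886000) = 7.432427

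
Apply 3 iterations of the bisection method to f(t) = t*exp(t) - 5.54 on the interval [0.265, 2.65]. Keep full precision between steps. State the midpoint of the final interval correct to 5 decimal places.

1.30844

f(0.265000) = -5.194591, f(2.650000) = 31.968202 (opposite signs)
step 1: m = 1.457500, f(m) = 0.720266 > 0 → root in [0.265000, 1.457500]
step 2: m = 0.861250, f(m) = -3.502182 < 0 → root in [0.861250, 1.457500]
step 3: m = 1.159375, f(m) = -1.843982 < 0 → root in [1.159375, 1.457500]
Midpoint of [1.159375, 1.457500] = 1.308438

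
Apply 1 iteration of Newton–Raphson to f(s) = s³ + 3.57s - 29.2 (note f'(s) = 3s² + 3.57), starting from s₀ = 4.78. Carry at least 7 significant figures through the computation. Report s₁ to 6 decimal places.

s_0 = 4.780000: f = 97.079952, f' = 72.115200 → s_1 = 4.780000 - (97.079952)/(72.115200) = 3.433821

3.433821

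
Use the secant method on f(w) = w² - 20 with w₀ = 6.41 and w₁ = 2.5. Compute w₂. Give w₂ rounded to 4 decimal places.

Secant update: w_(k+1) = w_k − f(w_k)·(w_k − w_(k-1))/(f(w_k) − f(w_(k-1))).
f(w_0) = 21.088100, f(w_1) = -13.750000
w_2 = 2.500000 - (-13.750000)·(2.500000 - 6.410000)/(-13.750000 - (21.088100)) = 4.043210; f(w_2) = -3.652454

4.0432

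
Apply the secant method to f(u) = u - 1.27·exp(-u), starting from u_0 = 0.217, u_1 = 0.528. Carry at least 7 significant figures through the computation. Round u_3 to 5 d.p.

0.65751

f(u_0) = -0.805261, f(u_1) = -0.221025
u_2 = 0.528000 - (-0.221025)·(0.528000 - 0.217000)/(-0.221025 - (-0.805261)) = 0.645656; f(u_2) = -0.020229
u_3 = 0.645656 - (-0.020229)·(0.645656 - 0.528000)/(-0.020229 - (-0.221025)) = 0.657509; f(u_3) = -0.000530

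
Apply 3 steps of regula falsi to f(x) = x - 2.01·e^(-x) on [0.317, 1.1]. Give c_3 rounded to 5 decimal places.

False-position update: c = (a·f(b) − b·f(a))/(f(b) − f(a)); replace the endpoint whose sign matches f(c).
f(0.317000) = -1.146945, f(1.100000) = 0.430929
step 1: c = 0.886157, f(c) = 0.057561 > 0 → new bracket [0.317000, 0.886157]
step 2: c = 0.858958, f(c) = 0.007516 > 0 → new bracket [0.317000, 0.858958]
step 3: c = 0.855430, f(c) = 0.000978 > 0 → new bracket [0.317000, 0.855430]

0.85543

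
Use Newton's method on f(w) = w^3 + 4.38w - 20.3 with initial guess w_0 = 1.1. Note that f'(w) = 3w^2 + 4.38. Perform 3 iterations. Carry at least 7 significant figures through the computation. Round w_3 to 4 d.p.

2.2057

Newton update: w ← w − f(w)/f'(w).
w_0 = 1.100000: f = -14.151000, f' = 8.010000 → w_1 = 1.100000 - (-14.151000)/(8.010000) = 2.866667
w_1 = 2.866667: f = 15.813630, f' = 29.033333 → w_2 = 2.866667 - (15.813630)/(29.033333) = 2.321995
w_2 = 2.321995: f = 2.389751, f' = 20.554984 → w_3 = 2.321995 - (2.389751)/(20.554984) = 2.205734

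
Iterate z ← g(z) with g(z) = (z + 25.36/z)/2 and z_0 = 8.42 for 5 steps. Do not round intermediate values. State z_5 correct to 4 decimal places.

z_1 = g(8.420000) = 5.715938
z_2 = g(5.715938) = 5.076328
z_3 = g(5.076328) = 5.036033
z_4 = g(5.036033) = 5.035871
z_5 = g(5.035871) = 5.035871

5.0359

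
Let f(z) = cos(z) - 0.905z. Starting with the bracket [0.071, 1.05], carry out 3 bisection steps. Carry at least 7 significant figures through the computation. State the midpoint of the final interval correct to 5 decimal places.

0.74406

f(0.071000) = 0.933226, f(1.050000) = -0.452679 (opposite signs)
step 1: m = 0.560500, f(m) = 0.339737 > 0 → root in [0.560500, 1.050000]
step 2: m = 0.805250, f(m) = -0.035820 < 0 → root in [0.560500, 0.805250]
step 3: m = 0.682875, f(m) = 0.157760 > 0 → root in [0.682875, 0.805250]
Midpoint of [0.682875, 0.805250] = 0.744063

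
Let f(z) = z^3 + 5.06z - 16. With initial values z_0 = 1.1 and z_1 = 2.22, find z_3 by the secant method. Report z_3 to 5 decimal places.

f(z_0) = -9.103000, f(z_1) = 6.174248
z_2 = 2.220000 - (6.174248)·(2.220000 - 1.100000)/(6.174248 - (-9.103000)) = 1.767356; f(z_2) = -1.536762
z_3 = 1.767356 - (-1.536762)·(1.767356 - 2.220000)/(-1.536762 - (6.174248)) = 1.857565; f(z_3) = -0.191100

1.85757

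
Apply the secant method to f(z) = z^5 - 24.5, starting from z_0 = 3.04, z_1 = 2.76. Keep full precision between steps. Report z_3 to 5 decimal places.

2.14400

f(z_0) = 235.137799, f(z_1) = 135.656810
z_2 = 2.760000 - (135.656810)·(2.760000 - 3.040000)/(135.656810 - (235.137799)) = 2.378179; f(z_2) = 51.571664
z_3 = 2.378179 - (51.571664)·(2.378179 - 2.760000)/(51.571664 - (135.656810)) = 2.143998; f(z_3) = 20.802509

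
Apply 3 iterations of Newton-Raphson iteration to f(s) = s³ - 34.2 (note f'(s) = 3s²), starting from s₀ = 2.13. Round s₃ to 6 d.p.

3.249707

Newton update: s ← s − f(s)/f'(s).
s_0 = 2.130000: f = -24.536403, f' = 13.610700 → s_1 = 2.130000 - (-24.536403)/(13.610700) = 3.932729
s_1 = 3.932729: f = 26.624990, f' = 46.399071 → s_2 = 3.932729 - (26.624990)/(46.399071) = 3.358903
s_2 = 3.358903: f = 3.695915, f' = 33.846689 → s_3 = 3.358903 - (3.695915)/(33.846689) = 3.249707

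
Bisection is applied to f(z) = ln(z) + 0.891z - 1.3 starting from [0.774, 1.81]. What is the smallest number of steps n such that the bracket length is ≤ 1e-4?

Initial width b − a = 1.81 − 0.774 = 1.036000.
After n steps the width is (b−a)/2^n; need (b−a)/2^n ≤ 1e-4.
So n ≥ log₂(1.036000/1e-4) = log₂(10360.0000) ≈ 13.3387.
Hence n = 14.

14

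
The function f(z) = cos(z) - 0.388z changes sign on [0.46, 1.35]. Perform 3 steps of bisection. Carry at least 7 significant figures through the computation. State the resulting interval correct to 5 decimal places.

[1.01625, 1.12750]

f(0.460000) = 0.717572, f(1.350000) = -0.304793 (opposite signs)
step 1: m = 0.905000, f(m) = 0.266546 > 0 → root in [0.905000, 1.350000]
step 2: m = 1.127500, f(m) = -0.008550 < 0 → root in [0.905000, 1.127500]
step 3: m = 1.016250, f(m) = 0.132253 > 0 → root in [1.016250, 1.127500]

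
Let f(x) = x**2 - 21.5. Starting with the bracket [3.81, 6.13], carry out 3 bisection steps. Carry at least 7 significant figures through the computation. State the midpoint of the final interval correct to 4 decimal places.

f(3.810000) = -6.983900, f(6.130000) = 16.076900 (opposite signs)
step 1: m = 4.970000, f(m) = 3.200900 > 0 → root in [3.810000, 4.970000]
step 2: m = 4.390000, f(m) = -2.227900 < 0 → root in [4.390000, 4.970000]
step 3: m = 4.680000, f(m) = 0.402400 > 0 → root in [4.390000, 4.680000]
Midpoint of [4.390000, 4.680000] = 4.535000

4.5350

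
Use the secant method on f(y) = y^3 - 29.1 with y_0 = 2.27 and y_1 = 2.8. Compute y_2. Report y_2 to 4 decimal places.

3.1694

f(y_0) = -17.402917, f(y_1) = -7.148000
y_2 = 2.800000 - (-7.148000)·(2.800000 - 2.270000)/(-7.148000 - (-17.402917)) = 3.169427; f(y_2) = 2.737733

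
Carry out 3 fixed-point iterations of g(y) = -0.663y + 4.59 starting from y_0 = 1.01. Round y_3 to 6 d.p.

3.270103

y_1 = g(1.010000) = 3.920370
y_2 = g(3.920370) = 1.990795
y_3 = g(1.990795) = 3.270103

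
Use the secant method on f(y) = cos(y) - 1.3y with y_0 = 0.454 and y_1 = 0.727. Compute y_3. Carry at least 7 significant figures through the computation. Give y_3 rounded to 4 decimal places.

f(y_0) = 0.308500, f(y_1) = -0.197928
y_2 = 0.727000 - (-0.197928)·(0.727000 - 0.454000)/(-0.197928 - (0.308500)) = 0.620303; f(y_2) = 0.007309
y_3 = 0.620303 - (0.007309)·(0.620303 - 0.727000)/(0.007309 - (-0.197928)) = 0.624102; f(y_3) = 0.000155

0.6241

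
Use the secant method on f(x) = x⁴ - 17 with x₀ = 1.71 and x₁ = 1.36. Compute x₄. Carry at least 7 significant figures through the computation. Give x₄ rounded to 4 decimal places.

f(x_0) = -8.449639, f(x_1) = -13.578980
x_2 = 1.360000 - (-13.578980)·(1.360000 - 1.710000)/(-13.578980 - (-8.449639)) = 2.286560; f(x_2) = 10.335723
x_3 = 2.286560 - (10.335723)·(2.286560 - 1.360000)/(10.335723 - (-13.578980)) = 1.886109; f(x_3) = -4.344852
x_4 = 1.886109 - (-4.344852)·(1.886109 - 2.286560)/(-4.344852 - (10.335723)) = 2.004626; f(x_4) = -0.851444

2.0046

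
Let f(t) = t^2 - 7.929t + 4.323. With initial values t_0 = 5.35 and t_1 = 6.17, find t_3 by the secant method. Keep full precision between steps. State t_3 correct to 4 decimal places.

Secant update: t_(k+1) = t_k − f(t_k)·(t_k − t_(k-1))/(f(t_k) − f(t_(k-1))).
f(t_0) = -9.474650, f(t_1) = -6.530030
t_2 = 6.170000 - (-6.530030)·(6.170000 - 5.350000)/(-6.530030 - (-9.474650)) = 7.988443; f(t_2) = 4.797860
t_3 = 7.988443 - (4.797860)·(7.988443 - 6.170000)/(4.797860 - (-6.530030)) = 7.218253; f(t_3) = -0.807354

7.2183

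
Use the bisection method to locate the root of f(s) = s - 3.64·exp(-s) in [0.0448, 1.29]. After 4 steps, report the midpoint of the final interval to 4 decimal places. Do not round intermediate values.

1.1733

f(0.044800) = -3.435727, f(1.290000) = 0.288014 (opposite signs)
step 1: m = 0.667400, f(m) = -1.200068 < 0 → root in [0.667400, 1.290000]
step 2: m = 0.978700, f(m) = -0.389210 < 0 → root in [0.978700, 1.290000]
step 3: m = 1.134350, f(m) = -0.036387 < 0 → root in [1.134350, 1.290000]
step 4: m = 1.212175, f(m) = 0.129095 > 0 → root in [1.134350, 1.212175]
Midpoint of [1.134350, 1.212175] = 1.173262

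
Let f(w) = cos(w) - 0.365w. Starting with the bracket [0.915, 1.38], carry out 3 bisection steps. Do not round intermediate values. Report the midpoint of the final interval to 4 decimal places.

f(0.915000) = 0.275816, f(1.380000) = -0.314059 (opposite signs)
step 1: m = 1.147500, f(m) = -0.008069 < 0 → root in [0.915000, 1.147500]
step 2: m = 1.031250, f(m) = 0.137341 > 0 → root in [1.031250, 1.147500]
step 3: m = 1.089375, f(m) = 0.065418 > 0 → root in [1.089375, 1.147500]
Midpoint of [1.089375, 1.147500] = 1.118437

1.1184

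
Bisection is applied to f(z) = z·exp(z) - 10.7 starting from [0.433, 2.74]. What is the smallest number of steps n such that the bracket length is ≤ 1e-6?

22

Initial width b − a = 2.74 − 0.433 = 2.307000.
After n steps the width is (b−a)/2^n; need (b−a)/2^n ≤ 1e-6.
So n ≥ log₂(2.307000/1e-6) = log₂(2307000.0000) ≈ 21.1376.
Hence n = 22.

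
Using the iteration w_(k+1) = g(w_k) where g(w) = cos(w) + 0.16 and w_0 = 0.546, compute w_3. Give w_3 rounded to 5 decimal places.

0.93255

w_1 = g(0.546000) = 1.014608
w_2 = g(1.014608) = 0.687953
w_3 = g(0.687953) = 0.932548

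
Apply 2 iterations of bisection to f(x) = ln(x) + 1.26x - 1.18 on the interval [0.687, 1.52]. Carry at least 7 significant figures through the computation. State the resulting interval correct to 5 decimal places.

[0.89525, 1.10350]

f(0.687000) = -0.689801, f(1.520000) = 1.153910 (opposite signs)
step 1: m = 1.103500, f(m) = 0.308897 > 0 → root in [0.687000, 1.103500]
step 2: m = 0.895250, f(m) = -0.162637 < 0 → root in [0.895250, 1.103500]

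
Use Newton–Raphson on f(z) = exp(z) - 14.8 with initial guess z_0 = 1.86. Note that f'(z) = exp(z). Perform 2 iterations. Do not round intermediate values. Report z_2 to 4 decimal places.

z_0 = 1.860000: f = -8.376263, f' = 6.423737 → z_1 = 1.860000 - (-8.376263)/(6.423737) = 3.163955
z_1 = 3.163955: f = 8.864001, f' = 23.664001 → z_2 = 3.163955 - (8.864001)/(23.664001) = 2.789377

2.7894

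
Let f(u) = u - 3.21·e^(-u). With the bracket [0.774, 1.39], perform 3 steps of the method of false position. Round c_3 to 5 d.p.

f(0.774000) = -0.706339, f(1.390000) = 0.590468
step 1: c = 1.109520, f(c) = 0.051128 > 0 → new bracket [0.774000, 1.109520]
step 2: c = 1.086873, f(c) = 0.004238 > 0 → new bracket [0.774000, 1.086873]
step 3: c = 1.085007, f(c) = 0.000350 > 0 → new bracket [0.774000, 1.085007]

1.08501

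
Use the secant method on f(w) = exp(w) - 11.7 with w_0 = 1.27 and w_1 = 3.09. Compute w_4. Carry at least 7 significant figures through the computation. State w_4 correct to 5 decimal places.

2.48350

f(w_0) = -8.139147, f(w_1) = 10.277078
w_2 = 3.090000 - (10.277078)·(3.090000 - 1.270000)/(10.277078 - (-8.139147)) = 2.074359; f(w_2) = -3.740561
w_3 = 2.074359 - (-3.740561)·(2.074359 - 3.090000)/(-3.740561 - (10.277078)) = 2.345379; f(w_3) = -1.262771
w_4 = 2.345379 - (-1.262771)·(2.345379 - 2.074359)/(-1.262771 - (-3.740561)) = 2.483501; f(w_4) = 0.283144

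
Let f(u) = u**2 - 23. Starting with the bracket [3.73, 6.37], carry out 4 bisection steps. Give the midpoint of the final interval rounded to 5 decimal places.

4.80250

f(3.730000) = -9.087100, f(6.370000) = 17.576900 (opposite signs)
step 1: m = 5.050000, f(m) = 2.502500 > 0 → root in [3.730000, 5.050000]
step 2: m = 4.390000, f(m) = -3.727900 < 0 → root in [4.390000, 5.050000]
step 3: m = 4.720000, f(m) = -0.721600 < 0 → root in [4.720000, 5.050000]
step 4: m = 4.885000, f(m) = 0.863225 > 0 → root in [4.720000, 4.885000]
Midpoint of [4.720000, 4.885000] = 4.802500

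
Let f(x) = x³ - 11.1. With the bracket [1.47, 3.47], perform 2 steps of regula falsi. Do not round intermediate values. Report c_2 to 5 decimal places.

2.08183

f(1.470000) = -7.923477, f(3.470000) = 30.681923
step 1: c = 1.880485, f(c) = -4.450180 < 0 → new bracket [1.880485, 3.470000]
step 2: c = 2.081829, f(c) = -2.077327 < 0 → new bracket [2.081829, 3.470000]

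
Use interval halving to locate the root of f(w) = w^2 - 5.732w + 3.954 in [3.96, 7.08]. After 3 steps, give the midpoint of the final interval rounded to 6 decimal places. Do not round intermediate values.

f(3.960000) = -3.063120, f(7.080000) = 13.497840 (opposite signs)
step 1: m = 5.520000, f(m) = 2.783760 > 0 → root in [3.960000, 5.520000]
step 2: m = 4.740000, f(m) = -0.748080 < 0 → root in [4.740000, 5.520000]
step 3: m = 5.130000, f(m) = 0.865740 > 0 → root in [4.740000, 5.130000]
Midpoint of [4.740000, 5.130000] = 4.935000

4.935000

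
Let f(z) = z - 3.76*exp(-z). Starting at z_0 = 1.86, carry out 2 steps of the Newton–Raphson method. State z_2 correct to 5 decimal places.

Newton update: z ← z − f(z)/f'(z).
f'(z) = 1 + 3.76*exp(-z)
z_0 = 1.860000: f = 1.274671, f' = 1.585329 → z_1 = 1.860000 - (1.274671)/(1.585329) = 1.055958
z_1 = 1.055958: f = -0.251992, f' = 2.307950 → z_2 = 1.055958 - (-0.251992)/(2.307950) = 1.165142

1.16514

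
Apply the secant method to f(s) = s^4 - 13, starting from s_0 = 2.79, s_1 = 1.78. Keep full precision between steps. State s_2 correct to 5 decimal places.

f(s_0) = 47.592213, f(s_1) = -2.961241
s_2 = 1.780000 - (-2.961241)·(1.780000 - 2.790000)/(-2.961241 - (47.592213)) = 1.839162; f(s_2) = -1.558575

1.83916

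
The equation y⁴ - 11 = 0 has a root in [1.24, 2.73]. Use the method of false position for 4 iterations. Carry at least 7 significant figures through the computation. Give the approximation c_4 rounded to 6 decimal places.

1.769371

False-position update: c = (a·f(b) − b·f(a))/(f(b) − f(a)); replace the endpoint whose sign matches f(c).
f(1.240000) = -8.635786, f(2.730000) = 44.545718
step 1: c = 1.481951, f(c) = -6.176798 < 0 → new bracket [1.481951, 2.730000]
step 2: c = 1.633934, f(c) = -3.872490 < 0 → new bracket [1.633934, 2.730000]
step 3: c = 1.721597, f(c) = -2.215315 < 0 → new bracket [1.721597, 2.730000]
step 4: c = 1.769371, f(c) = -1.198892 < 0 → new bracket [1.769371, 2.730000]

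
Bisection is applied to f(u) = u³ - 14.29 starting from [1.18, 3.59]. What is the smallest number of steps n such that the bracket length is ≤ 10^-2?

Initial width b − a = 3.59 − 1.18 = 2.410000.
After n steps the width is (b−a)/2^n; need (b−a)/2^n ≤ 10^-2.
So n ≥ log₂(2.410000/10^-2) = log₂(241.0000) ≈ 7.9129.
Hence n = 8.

8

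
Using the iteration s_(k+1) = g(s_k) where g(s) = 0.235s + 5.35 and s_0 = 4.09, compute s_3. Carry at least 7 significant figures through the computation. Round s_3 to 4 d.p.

s_1 = g(4.090000) = 6.311150
s_2 = g(6.311150) = 6.833120
s_3 = g(6.833120) = 6.955783

6.9558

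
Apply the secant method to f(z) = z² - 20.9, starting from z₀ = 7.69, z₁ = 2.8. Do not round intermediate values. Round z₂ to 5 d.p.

f(z_0) = 38.236100, f(z_1) = -13.060000
z_2 = 2.800000 - (-13.060000)·(2.800000 - 7.690000)/(-13.060000 - (38.236100)) = 4.044995; f(z_2) = -4.538014

4.04500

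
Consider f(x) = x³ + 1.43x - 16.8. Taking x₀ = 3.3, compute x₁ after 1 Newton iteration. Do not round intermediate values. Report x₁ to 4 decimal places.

f'(x) = 3x² + 1.43
x_0 = 3.300000: f = 23.856000, f' = 34.100000 → x_1 = 3.300000 - (23.856000)/(34.100000) = 2.600411

2.6004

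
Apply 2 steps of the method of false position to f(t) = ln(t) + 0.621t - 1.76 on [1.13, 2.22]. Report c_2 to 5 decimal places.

False-position update: c = (a·f(b) − b·f(a))/(f(b) − f(a)); replace the endpoint whose sign matches f(c).
f(1.130000) = -0.936052, f(2.220000) = 0.416127
step 1: c = 1.884557, f(c) = 0.044003 > 0 → new bracket [1.130000, 1.884557]
step 2: c = 1.850679, f(c) = 0.004824 > 0 → new bracket [1.130000, 1.850679]

1.85068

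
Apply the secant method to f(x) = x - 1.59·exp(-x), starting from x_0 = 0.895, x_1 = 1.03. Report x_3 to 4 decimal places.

0.7511

f(x_0) = 0.245314, f(x_1) = 0.462359
x_2 = 1.030000 - (0.462359)·(1.030000 - 0.895000)/(0.462359 - (0.245314)) = 0.742417; f(x_2) = -0.014363
x_3 = 0.742417 - (-0.014363)·(0.742417 - 1.030000)/(-0.014363 - (0.462359)) = 0.751081; f(x_3) = 0.000830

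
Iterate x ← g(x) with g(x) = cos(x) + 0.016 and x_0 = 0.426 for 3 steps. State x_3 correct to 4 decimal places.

0.8319

x_1 = g(0.426000) = 0.926626
x_2 = g(0.926626) = 0.616535
x_3 = g(0.616535) = 0.831887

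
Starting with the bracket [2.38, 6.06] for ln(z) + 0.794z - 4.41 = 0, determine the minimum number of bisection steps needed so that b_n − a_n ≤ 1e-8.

29

Initial width b − a = 6.06 − 2.38 = 3.680000.
After n steps the width is (b−a)/2^n; need (b−a)/2^n ≤ 1e-8.
So n ≥ log₂(3.680000/1e-8) = log₂(368000000.0000) ≈ 28.4551.
Hence n = 29.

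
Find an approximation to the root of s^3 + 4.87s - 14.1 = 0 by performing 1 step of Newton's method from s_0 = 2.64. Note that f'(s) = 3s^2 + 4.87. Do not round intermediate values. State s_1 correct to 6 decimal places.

1.974471

Newton update: s ← s − f(s)/f'(s).
s_0 = 2.640000: f = 17.156544, f' = 25.778800 → s_1 = 2.640000 - (17.156544)/(25.778800) = 1.974471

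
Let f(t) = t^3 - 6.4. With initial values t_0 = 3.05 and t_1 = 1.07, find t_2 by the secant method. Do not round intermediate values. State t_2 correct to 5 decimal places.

1.44743

Secant update: t_(k+1) = t_k − f(t_k)·(t_k − t_(k-1))/(f(t_k) − f(t_(k-1))).
f(t_0) = 21.972625, f(t_1) = -5.174957
t_2 = 1.070000 - (-5.174957)·(1.070000 - 3.050000)/(-5.174957 - (21.972625)) = 1.447434; f(t_2) = -3.367533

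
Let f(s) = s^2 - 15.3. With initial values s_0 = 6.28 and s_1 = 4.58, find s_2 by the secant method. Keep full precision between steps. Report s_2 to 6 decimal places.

Secant update: s_(k+1) = s_k − f(s_k)·(s_k − s_(k-1))/(f(s_k) − f(s_(k-1))).
f(s_0) = 24.138400, f(s_1) = 5.676400
s_2 = 4.580000 - (5.676400)·(4.580000 - 6.280000)/(5.676400 - (24.138400)) = 4.057311; f(s_2) = 1.161774

4.057311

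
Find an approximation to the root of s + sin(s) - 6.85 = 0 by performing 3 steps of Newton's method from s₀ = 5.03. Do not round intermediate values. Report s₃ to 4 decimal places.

6.5683

f'(s) = 1 + cos(s)
s_0 = 5.030000: f = -2.769984, f' = 1.312298 → s_1 = 5.030000 - (-2.769984)/(1.312298) = 7.140789
s_1 = 7.140789: f = 1.047066, f' = 1.654252 → s_2 = 7.140789 - (1.047066)/(1.654252) = 6.507835
s_2 = 6.507835: f = -0.119401, f' = 1.974872 → s_3 = 6.507835 - (-0.119401)/(1.974872) = 6.568295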